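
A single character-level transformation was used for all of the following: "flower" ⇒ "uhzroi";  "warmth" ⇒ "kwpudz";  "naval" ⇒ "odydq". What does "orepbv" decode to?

Read the word backwards and shift each letter +3.
Decoding orepbv: shift back: o−3=l, r−3=o, e−3=b, p−3=m, b−3=y, v−3=s → lobmys; then reverse → symbol.

symbol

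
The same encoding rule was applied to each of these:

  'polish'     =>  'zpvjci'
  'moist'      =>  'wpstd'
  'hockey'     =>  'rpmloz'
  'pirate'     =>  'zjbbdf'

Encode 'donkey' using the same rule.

Shifts by position in polish: pos 0: p→z (+10), pos 1: o→p (+1), pos 2: l→v (+10), pos 3: i→j (+1) — repeating every 2. The shifts repeat in a cycle of length 2: positions 0,1,… shift by +10, +1, then the pattern repeats.
Applying it to donkey: d+10=n, o+1=p, n+10=x, k+1=l, e+10=o, y+1=z.

npxloz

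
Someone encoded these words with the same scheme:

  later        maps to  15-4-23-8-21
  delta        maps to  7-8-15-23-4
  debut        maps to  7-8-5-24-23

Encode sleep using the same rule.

l is letter #12 and maps to 15: an offset of 3. Each letter is replaced by its alphabet position (a=1..z=26) + 3.
Applying it to sleep: s=19→22, l=12→15, e=5→8, e=5→8, p=16→19.

22-15-8-8-19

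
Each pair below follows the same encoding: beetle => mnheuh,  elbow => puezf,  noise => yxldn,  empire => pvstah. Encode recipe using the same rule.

Shifts by position in beetle: pos 0: b→m (+11), pos 1: e→n (+9), pos 2: e→h (+3), pos 3: t→e (+11), pos 4: l→u (+9), pos 5: e→h (+3) — repeating every 3. The shifts repeat in a cycle of length 3: positions 0,1,… shift by +11, +9, +3, then the pattern repeats.
Applying it to recipe: r+11=c, e+9=n, c+3=f, i+11=t, p+9=y, e+3=h.

cnftyh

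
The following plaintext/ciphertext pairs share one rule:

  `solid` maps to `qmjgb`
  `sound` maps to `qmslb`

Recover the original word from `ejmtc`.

glove

Every letter moves 24 places later in the alphabet, wrapping around z→a.
Decoding ejmtc: e−24=g, j−24=l, m−24=o, t−24=v, c−24=e.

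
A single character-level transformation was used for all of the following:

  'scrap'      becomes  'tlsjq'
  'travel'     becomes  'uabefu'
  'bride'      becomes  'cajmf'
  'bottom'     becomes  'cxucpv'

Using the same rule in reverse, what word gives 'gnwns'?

fever

Shifts by position in scrap: pos 0: s→t (+1), pos 1: c→l (+9), pos 2: r→s (+1), pos 3: a→j (+9) — repeating every 2. A repeating key of period 2 is used — shifts +1, +9 over and over.
Decoding gnwns: g−1=f, n−9=e, w−1=v, n−9=e, s−1=r.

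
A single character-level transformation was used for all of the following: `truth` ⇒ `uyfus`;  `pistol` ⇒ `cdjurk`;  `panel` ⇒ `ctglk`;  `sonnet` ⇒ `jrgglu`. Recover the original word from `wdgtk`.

final

t(19)→u(20) and r(17)→y(24) fit y≡11x+19 (mod 26); the inverse of 11 mod 26 is 19. This is an affine cipher: with a=0,…,z=25, each position x becomes (11x+19) mod 26.
Decoding wdgtk: w(22)→19·(22−19)≡5=f; d(3)→19·(3−19)≡8=i; g(6)→19·(6−19)≡13=n; t(19)→19·(19−19)≡0=a; k(10)→19·(10−19)≡11=l (all mod 26).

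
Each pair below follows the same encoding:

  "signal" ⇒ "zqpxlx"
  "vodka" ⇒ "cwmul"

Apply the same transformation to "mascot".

In signal: s→z is +7, i→q is +8, g→p is +9, n→x is +10 — the shift increases by 1 each position. Letter i (0-indexed) is shifted by i+7, so successive shifts are 7, 8, 9, ….
Applying it to mascot: m+7=t, a+8=i, s+9=b, c+10=m, o+11=z, t+12=f.

tibmzf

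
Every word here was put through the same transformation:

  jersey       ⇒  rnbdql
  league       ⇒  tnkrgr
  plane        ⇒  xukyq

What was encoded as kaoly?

Letter i (0-indexed) is shifted by i+8, so successive shifts are 8, 9, 10, ….
Undoing it on kaoly: k−8=c, a−9=r, o−10=e, l−11=a, y−12=m.

cream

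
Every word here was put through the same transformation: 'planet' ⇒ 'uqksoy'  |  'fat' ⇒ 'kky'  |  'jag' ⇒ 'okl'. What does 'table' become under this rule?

The shift depends on letter class: consonant p→u is +5, but vowel a→k is +10. Two shifts are in play — +10 for a/e/i/o/u, +5 for every other letter.
Applying it to table: t(cons)+5=y, a(vowel)+10=k, b(cons)+5=g, l(cons)+5=q, e(vowel)+10=o.

ykgqo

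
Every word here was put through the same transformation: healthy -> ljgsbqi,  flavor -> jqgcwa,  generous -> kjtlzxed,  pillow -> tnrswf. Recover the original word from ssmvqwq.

Each letter shifts forward by (position + 4), i.e. 4, 5, 6, … — the shift grows by one for each successive letter.
Undoing it on ssmvqwq: s−4=o, s−5=n, m−6=g, v−7=o, q−8=i, w−9=n, q−10=g.

ongoing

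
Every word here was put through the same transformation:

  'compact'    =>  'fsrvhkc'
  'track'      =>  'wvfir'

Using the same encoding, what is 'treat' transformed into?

wvjga

Each letter shifts forward by (position + 3), i.e. 3, 4, 5, … — the shift grows by one for each successive letter.
For treat: t+3=w, r+4=v, e+5=j, a+6=g, t+7=a.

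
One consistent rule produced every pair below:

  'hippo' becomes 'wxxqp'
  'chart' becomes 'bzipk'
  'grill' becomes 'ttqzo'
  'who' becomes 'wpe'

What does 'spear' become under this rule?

zimxa

The output letters match the input read backwards, each shifted +8: hippo reversed is oppih. The word is reversed, then every letter is shifted forward by 8.
On spear: reverse → raeps; then shift: r+8=z, a+8=i, e+8=m, p+8=x, s+8=a.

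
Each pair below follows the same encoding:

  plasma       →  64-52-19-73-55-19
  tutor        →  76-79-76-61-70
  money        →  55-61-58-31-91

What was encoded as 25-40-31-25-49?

p(#16)→64 and l(#12)→52: differences scale by 3, so n = 3·pos + 16. The formula is n = 3×(alphabet index, a=1) + 16.
Reversing it on 25-40-31-25-49: 25→(25−16)÷3=3=c, 40→(40−16)÷3=8=h, 31→(31−16)÷3=5=e, 25→(25−16)÷3=3=c, 49→(49−16)÷3=11=k.

check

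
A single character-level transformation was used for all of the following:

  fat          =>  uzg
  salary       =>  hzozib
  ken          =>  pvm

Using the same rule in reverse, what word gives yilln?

broom

Each pair mirrors across the alphabet (f↔u, a↔z, t↔g): positions sum to 25. Letters are reflected about the middle of the alphabet (position → 25−position): Atbash.
Decoding yilln: y↔b, i↔r, l↔o, l↔o, n↔m.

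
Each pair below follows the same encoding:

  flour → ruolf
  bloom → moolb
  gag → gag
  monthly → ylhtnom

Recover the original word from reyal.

The output letters match the input read backwards: flour reversed is ruolf. The word is simply reversed.
Decoding reyal: then reverse → layer.

layer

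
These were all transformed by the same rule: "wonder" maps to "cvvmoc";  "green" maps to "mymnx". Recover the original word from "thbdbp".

In wonder: w→c is +6, o→v is +7, n→v is +8, d→m is +9 — the shift increases by 1 each position. Letter i (0-indexed) is shifted by i+6, so successive shifts are 6, 7, 8, ….
Decoding thbdbp: t−6=n, h−7=a, b−8=t, d−9=u, b−10=r, p−11=e.

nature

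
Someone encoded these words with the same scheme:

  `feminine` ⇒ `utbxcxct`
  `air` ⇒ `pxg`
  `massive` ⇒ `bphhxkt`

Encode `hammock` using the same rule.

wpbbdrz

Compare letters: f→u is +15, e→t is +15, m→b is +15 — a constant shift. This is a Caesar cipher with shift 15.
Applying it to hammock: h+15=w, a+15=p, m+15=b, m+15=b, o+15=d, c+15=r, k+15=z.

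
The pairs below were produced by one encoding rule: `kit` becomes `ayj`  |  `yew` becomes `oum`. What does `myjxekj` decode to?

Compare letters: k→a is +16, i→y is +16, t→j is +16 — a constant shift. Each letter is shifted forward by 16 in the alphabet (a Caesar shift of +16).
Reversing it on myjxekj: m−16=w, y−16=i, j−16=t, x−16=h, e−16=o, k−16=u, j−16=t.

without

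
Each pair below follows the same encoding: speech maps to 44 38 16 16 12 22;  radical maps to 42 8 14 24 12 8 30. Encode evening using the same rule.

The formula is n = 2×(alphabet index, a=1) + 6.
On evening: e=5→16, v=22→50, e=5→16, n=14→34, i=9→24, n=14→34, g=7→20.

16 50 16 34 24 34 20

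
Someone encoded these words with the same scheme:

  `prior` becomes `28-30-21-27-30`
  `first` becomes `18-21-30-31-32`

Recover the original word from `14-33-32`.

Letters become their 1-based position plus 12 (so a→13, b→14, …).
Reversing it on 14-33-32: 14→(14−12)÷1=2=b, 33→(33−12)÷1=21=u, 32→(32−12)÷1=20=t.

but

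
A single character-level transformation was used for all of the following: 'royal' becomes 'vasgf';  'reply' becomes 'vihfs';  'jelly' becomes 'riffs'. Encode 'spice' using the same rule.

chkui

r(17)→v(21) and o(14)→a(0) fit y≡7x+6 (mod 26); the inverse of 7 mod 26 is 15. This is an affine cipher: with a=0,…,z=25, each position x becomes (7x+6) mod 26.
Applying it to spice: s(18)→7·18+6≡2=c; p(15)→7·15+6≡7=h; i(8)→7·8+6≡10=k; c(2)→7·2+6≡20=u; e(4)→7·4+6≡8=i (all mod 26).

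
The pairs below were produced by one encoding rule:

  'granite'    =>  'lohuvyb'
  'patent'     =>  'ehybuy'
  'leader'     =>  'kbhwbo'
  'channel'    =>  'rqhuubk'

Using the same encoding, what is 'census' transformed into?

Each letter's alphabet position (a=0..z=25) is mapped through 5·x+7 mod 26 — an affine cipher.
Applying it to census: c(2)→5·2+7≡17=r; e(4)→5·4+7≡1=b; n(13)→5·13+7≡20=u; s(18)→5·18+7≡19=t; u(20)→5·20+7≡3=d; s(18)→5·18+7≡19=t (all mod 26).

rbutdt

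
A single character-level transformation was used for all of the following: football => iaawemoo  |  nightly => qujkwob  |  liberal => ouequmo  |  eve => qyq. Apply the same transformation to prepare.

suqsmuq

The shift depends on letter class: consonant f→i is +3, but vowel o→a is +12. Two shifts are in play — +12 for a/e/i/o/u, +3 for every other letter.
Applying it to prepare: p(cons)+3=s, r(cons)+3=u, e(vowel)+12=q, p(cons)+3=s, a(vowel)+12=m, r(cons)+3=u, e(vowel)+12=q.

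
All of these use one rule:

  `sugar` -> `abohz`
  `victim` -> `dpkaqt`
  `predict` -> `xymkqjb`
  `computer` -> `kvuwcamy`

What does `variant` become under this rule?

Shifts by position in sugar: pos 0: s→a (+8), pos 1: u→b (+7), pos 2: g→o (+8), pos 3: a→h (+7) — repeating every 2. It's a Vigenère-style cipher with numeric key [8,7]: position i shifts by key[i mod 2].
Applying it to variant: v+8=d, a+7=h, r+8=z, i+7=p, a+8=i, n+7=u, t+8=b.

dhzpiub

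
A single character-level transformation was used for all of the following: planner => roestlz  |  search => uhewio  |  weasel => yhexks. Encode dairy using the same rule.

fdmwe

Letter i (0-indexed) is shifted by i+2, so successive shifts are 2, 3, 4, ….
Applying it to dairy: d+2=f, a+3=d, i+4=m, r+5=w, y+6=e.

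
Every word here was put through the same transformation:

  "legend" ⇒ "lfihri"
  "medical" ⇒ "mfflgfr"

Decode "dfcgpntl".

In legend: l→l is +0, e→f is +1, g→i is +2, e→h is +3 — the shift increases by 1 each position. The shift increases by 1 at each position, starting from +0: 0, 1, 2, ….
Reversing it on dfcgpntl: d−0=d, f−1=e, c−2=a, g−3=d, p−4=l, n−5=i, t−6=n, l−7=e.

deadline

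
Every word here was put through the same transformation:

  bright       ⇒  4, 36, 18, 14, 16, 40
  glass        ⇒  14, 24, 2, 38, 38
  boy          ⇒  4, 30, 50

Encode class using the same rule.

6, 24, 2, 38, 38

b(#2)→4 and r(#18)→36: differences scale by 2, so n = 2·pos + 0. Each letter becomes 2×(its alphabet position, a=1..z=26).
On class: c=3→6, l=12→24, a=1→2, s=19→38, s=19→38.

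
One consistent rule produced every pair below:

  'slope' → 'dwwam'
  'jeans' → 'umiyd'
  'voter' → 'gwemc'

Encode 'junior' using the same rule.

ucyqwc

The rule splits by letter class: vowels +8, consonants +11.
On junior: j(cons)+11=u, u(vowel)+8=c, n(cons)+11=y, i(vowel)+8=q, o(vowel)+8=w, r(cons)+11=c.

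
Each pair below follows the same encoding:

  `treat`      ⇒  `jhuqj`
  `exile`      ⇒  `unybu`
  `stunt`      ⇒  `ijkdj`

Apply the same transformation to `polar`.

febqh

Compare letters: t→j is +16, r→h is +16, e→u is +16 — a constant shift. This is a Caesar cipher with shift 16.
Applying it to polar: p+16=f, o+16=e, l+16=b, a+16=q, r+16=h.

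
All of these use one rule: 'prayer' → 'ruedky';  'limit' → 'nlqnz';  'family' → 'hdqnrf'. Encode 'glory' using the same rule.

Letter i (0-indexed) is shifted by i+2, so successive shifts are 2, 3, 4, ….
Applying it to glory: g+2=i, l+3=o, o+4=s, r+5=w, y+6=e.

ioswe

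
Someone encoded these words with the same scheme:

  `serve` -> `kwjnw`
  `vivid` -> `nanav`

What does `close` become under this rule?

udgkw

Compare letters: s→k is +18, e→w is +18, r→j is +18 — a constant shift. It's a constant shift of +18 (ROT18).
Applying it to close: c+18=u, l+18=d, o+18=g, s+18=k, e+18=w.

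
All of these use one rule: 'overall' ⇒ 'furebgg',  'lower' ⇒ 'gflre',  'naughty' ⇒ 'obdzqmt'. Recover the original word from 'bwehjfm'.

apricot

o(14)→f(5) and v(21)→u(20) fit y≡17x+1 (mod 26); the inverse of 17 mod 26 is 23. This is an affine cipher: with a=0,…,z=25, each position x becomes (17x+1) mod 26.
Undoing it on bwehjfm: b(1)→23·(1−1)≡0=a; w(22)→23·(22−1)≡15=p; e(4)→23·(4−1)≡17=r; h(7)→23·(7−1)≡8=i; j(9)→23·(9−1)≡2=c; f(5)→23·(5−1)≡14=o; m(12)→23·(12−1)≡19=t (all mod 26).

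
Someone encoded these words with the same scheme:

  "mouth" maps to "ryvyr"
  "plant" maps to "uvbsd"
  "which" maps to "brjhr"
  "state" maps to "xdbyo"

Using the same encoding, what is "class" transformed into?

Shifts by position in mouth: pos 0: m→r (+5), pos 1: o→y (+10), pos 2: u→v (+1), pos 3: t→y (+5), pos 4: h→r (+10) — repeating every 3. It's a Vigenère-style cipher with numeric key [5,10,1]: position i shifts by key[i mod 3].
Applying it to class: c+5=h, l+10=v, a+1=b, s+5=x, s+10=c.

hvbxc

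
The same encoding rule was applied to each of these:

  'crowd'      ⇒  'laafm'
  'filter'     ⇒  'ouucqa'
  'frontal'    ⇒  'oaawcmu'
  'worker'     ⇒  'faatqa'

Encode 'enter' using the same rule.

Two shifts are in play — +12 for a/e/i/o/u, +9 for every other letter.
Applying it to enter: e(vowel)+12=q, n(cons)+9=w, t(cons)+9=c, e(vowel)+12=q, r(cons)+9=a.

qwcqa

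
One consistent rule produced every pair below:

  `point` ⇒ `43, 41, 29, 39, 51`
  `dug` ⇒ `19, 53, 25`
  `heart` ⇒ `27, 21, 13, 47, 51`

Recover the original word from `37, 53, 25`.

With a=1..z=26, the number is 2·pos + 11.
Reversing it on 37, 53, 25: 37→(37−11)÷2=13=m, 53→(53−11)÷2=21=u, 25→(25−11)÷2=7=g.

mug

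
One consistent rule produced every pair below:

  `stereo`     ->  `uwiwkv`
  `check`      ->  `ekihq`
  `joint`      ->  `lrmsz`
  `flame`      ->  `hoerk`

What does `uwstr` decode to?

stool

Each letter shifts forward by (position + 2), i.e. 2, 3, 4, … — the shift grows by one for each successive letter.
Undoing it on uwstr: u−2=s, w−3=t, s−4=o, t−5=o, r−6=l.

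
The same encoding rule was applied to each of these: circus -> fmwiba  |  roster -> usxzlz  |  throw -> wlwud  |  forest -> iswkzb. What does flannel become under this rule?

ipftumu

In circus: c→f is +3, i→m is +4, r→w is +5, c→i is +6 — the shift increases by 1 each position. Letter i (0-indexed) is shifted by i+3, so successive shifts are 3, 4, 5, ….
On flannel: f+3=i, l+4=p, a+5=f, n+6=t, n+7=u, e+8=m, l+9=u.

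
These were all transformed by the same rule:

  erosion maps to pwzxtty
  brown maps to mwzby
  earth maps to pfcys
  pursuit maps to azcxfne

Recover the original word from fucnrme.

It's a Vigenère-style cipher with numeric key [11,5]: position i shifts by key[i mod 2].
Decoding fucnrme: f−11=u, u−5=p, c−11=r, n−5=i, r−11=g, m−5=h, e−11=t.

upright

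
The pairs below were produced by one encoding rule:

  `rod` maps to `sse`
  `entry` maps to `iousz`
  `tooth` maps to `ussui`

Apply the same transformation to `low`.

msx

The shift depends on letter class: consonant r→s is +1, but vowel o→s is +4. The rule splits by letter class: vowels +4, consonants +1.
Applying it to low: l(cons)+1=m, o(vowel)+4=s, w(cons)+1=x.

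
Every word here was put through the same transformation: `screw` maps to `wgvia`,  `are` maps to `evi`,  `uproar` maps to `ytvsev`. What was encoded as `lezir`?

This is a Caesar cipher with shift 4.
Undoing it on lezir: l−4=h, e−4=a, z−4=v, i−4=e, r−4=n.

haven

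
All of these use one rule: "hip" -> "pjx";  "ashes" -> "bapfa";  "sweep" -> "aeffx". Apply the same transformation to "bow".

jpe

The shift depends on letter class: consonant h→p is +8, but vowel i→j is +1. The rule splits by letter class: vowels +1, consonants +8.
On bow: b(cons)+8=j, o(vowel)+1=p, w(cons)+8=e.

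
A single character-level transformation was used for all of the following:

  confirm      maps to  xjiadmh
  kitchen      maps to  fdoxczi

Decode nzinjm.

Compare letters: c→x is +21, o→j is +21, n→i is +21 — a constant shift. Every letter moves 21 places later in the alphabet, wrapping around z→a.
Undoing it on nzinjm: n−21=s, z−21=e, i−21=n, n−21=s, j−21=o, m−21=r.

sensor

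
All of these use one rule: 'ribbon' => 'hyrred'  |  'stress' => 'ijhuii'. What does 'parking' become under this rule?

fqhaydw

Compare letters: r→h is +16, i→y is +16, b→r is +16 — a constant shift. It's a constant shift of +16 (ROT16).
Applying it to parking: p+16=f, a+16=q, r+16=h, k+16=a, i+16=y, n+16=d, g+16=w.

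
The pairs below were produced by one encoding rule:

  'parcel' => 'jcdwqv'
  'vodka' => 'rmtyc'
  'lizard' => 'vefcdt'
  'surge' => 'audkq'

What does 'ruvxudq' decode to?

p(15)→j(9) and a(0)→c(2) fit y≡23x+2 (mod 26); the inverse of 23 mod 26 is 17. Treating letters as 0–25, the rule is x ↦ 23x + 2 (mod 26).
Decoding ruvxudq: r(17)→17·(17−2)≡21=v; u(20)→17·(20−2)≡20=u; v(21)→17·(21−2)≡11=l; x(23)→17·(23−2)≡19=t; u(20)→17·(20−2)≡20=u; d(3)→17·(3−2)≡17=r; q(16)→17·(16−2)≡4=e (all mod 26).

vulture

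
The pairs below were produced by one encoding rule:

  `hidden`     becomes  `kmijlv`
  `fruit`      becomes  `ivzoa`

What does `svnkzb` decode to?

priest

Letter i (0-indexed) is shifted by i+3, so successive shifts are 3, 4, 5, ….
Reversing it on svnkzb: s−3=p, v−4=r, n−5=i, k−6=e, z−7=s, b−8=t.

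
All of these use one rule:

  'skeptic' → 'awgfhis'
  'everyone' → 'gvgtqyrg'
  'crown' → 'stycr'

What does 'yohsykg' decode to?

s(18)→a(0) and k(10)→w(22) fit y≡7x+4 (mod 26); the inverse of 7 mod 26 is 15. Treating letters as 0–25, the rule is x ↦ 7x + 4 (mod 26).
Decoding yohsykg: y(24)→15·(24−4)≡14=o; o(14)→15·(14−4)≡20=u; h(7)→15·(7−4)≡19=t; s(18)→15·(18−4)≡2=c; y(24)→15·(24−4)≡14=o; k(10)→15·(10−4)≡12=m; g(6)→15·(6−4)≡4=e (all mod 26).

outcome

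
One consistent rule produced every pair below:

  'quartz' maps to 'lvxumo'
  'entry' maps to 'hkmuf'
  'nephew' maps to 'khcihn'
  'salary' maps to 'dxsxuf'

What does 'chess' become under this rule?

pihdd

This is an affine cipher: with a=0,…,z=25, each position x becomes (9x+23) mod 26.
Applying it to chess: c(2)→9·2+23≡15=p; h(7)→9·7+23≡8=i; e(4)→9·4+23≡7=h; s(18)→9·18+23≡3=d; s(18)→9·18+23≡3=d (all mod 26).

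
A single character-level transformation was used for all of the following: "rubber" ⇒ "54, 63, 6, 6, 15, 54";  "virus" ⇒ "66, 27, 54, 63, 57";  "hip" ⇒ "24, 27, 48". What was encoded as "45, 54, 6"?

orb

r(#18)→54 and u(#21)→63: differences scale by 3, so n = 3·pos + 0. With a=1..z=26, the number is 3·pos.
Reversing it on 45, 54, 6: 45→(45−0)÷3=15=o, 54→(54−0)÷3=18=r, 6→(6−0)÷3=2=b.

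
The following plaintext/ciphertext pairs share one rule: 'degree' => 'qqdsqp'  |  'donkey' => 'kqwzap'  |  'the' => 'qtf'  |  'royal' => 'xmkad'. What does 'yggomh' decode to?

vacuum

The output letters match the input read backwards, each shifted +12: degree reversed is eerged. Two steps: reverse the string, then apply a Caesar shift of +12.
Reversing it on yggomh: shift back: y−12=m, g−12=u, g−12=u, o−12=c, m−12=a, h−12=v → muucav; then reverse → vacuum.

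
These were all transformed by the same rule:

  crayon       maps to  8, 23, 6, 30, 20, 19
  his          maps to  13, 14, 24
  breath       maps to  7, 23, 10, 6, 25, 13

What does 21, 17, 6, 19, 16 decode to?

plank

c is letter #3 and maps to 8: an offset of 5. Letters become their 1-based position plus 5 (so a→6, b→7, …).
Reversing it on 21, 17, 6, 19, 16: 21→(21−5)÷1=16=p, 17→(17−5)÷1=12=l, 6→(6−5)÷1=1=a, 19→(19−5)÷1=14=n, 16→(16−5)÷1=11=k.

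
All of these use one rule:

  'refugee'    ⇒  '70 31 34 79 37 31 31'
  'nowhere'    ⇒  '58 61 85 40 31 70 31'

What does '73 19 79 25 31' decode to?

Each letter becomes 3×(its alphabet position, a=1..z=26) + 16.
Undoing it on 73 19 79 25 31: 73→(73−16)÷3=19=s, 19→(19−16)÷3=1=a, 79→(79−16)÷3=21=u, 25→(25−16)÷3=3=c, 31→(31−16)÷3=5=e.

sauce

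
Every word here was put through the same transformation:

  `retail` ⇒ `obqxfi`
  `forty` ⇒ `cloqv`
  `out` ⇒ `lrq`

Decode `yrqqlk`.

Compare letters: r→o is +23, e→b is +23, t→q is +23 — a constant shift. Each letter is shifted forward by 23 in the alphabet (a Caesar shift of +23).
Undoing it on yrqqlk: y−23=b, r−23=u, q−23=t, q−23=t, l−23=o, k−23=n.

button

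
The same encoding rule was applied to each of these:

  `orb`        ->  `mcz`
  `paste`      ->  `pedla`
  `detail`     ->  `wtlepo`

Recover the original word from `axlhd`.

swamp

The word is reversed, then every letter is shifted forward by 11.
Reversing it on axlhd: shift back: a−11=p, x−11=m, l−11=a, h−11=w, d−11=s → pmaws; then reverse → swamp.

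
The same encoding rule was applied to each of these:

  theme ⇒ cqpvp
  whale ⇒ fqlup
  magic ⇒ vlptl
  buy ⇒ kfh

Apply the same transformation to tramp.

The shift depends on letter class: consonant t→c is +9, but vowel e→p is +11. Vowels shift forward by 11 and consonants shift forward by 9.
On tramp: t(cons)+9=c, r(cons)+9=a, a(vowel)+11=l, m(cons)+9=v, p(cons)+9=y.

calvy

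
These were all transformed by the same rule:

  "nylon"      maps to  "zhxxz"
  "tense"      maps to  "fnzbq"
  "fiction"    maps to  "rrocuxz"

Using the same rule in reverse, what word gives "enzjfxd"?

It's a Vigenère-style cipher with numeric key [12,9]: position i shifts by key[i mod 2].
Decoding enzjfxd: e−12=s, n−9=e, z−12=n, j−9=a, f−12=t, x−9=o, d−12=r.

senator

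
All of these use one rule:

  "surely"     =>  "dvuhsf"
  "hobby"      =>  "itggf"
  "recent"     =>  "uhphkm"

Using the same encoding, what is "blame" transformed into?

s(18)→d(3) and u(20)→v(21) fit y≡9x+23 (mod 26); the inverse of 9 mod 26 is 3. Treating letters as 0–25, the rule is x ↦ 9x + 23 (mod 26).
On blame: b(1)→9·1+23≡6=g; l(11)→9·11+23≡18=s; a(0)→9·0+23≡23=x; m(12)→9·12+23≡1=b; e(4)→9·4+23≡7=h (all mod 26).

gsxbh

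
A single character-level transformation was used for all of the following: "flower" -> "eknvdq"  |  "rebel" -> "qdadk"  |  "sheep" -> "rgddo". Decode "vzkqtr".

walrus

Compare letters: f→e is +25, l→k is +25, o→n is +25 — a constant shift. Every letter moves 25 places later in the alphabet, wrapping around z→a.
Reversing it on vzkqtr: v−25=w, z−25=a, k−25=l, q−25=r, t−25=u, r−25=s.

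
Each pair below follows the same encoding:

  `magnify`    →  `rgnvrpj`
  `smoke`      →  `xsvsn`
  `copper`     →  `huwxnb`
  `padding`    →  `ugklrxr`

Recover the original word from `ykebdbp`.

texture

Letter i (0-indexed) is shifted by i+5, so successive shifts are 5, 6, 7, ….
Undoing it on ykebdbp: y−5=t, k−6=e, e−7=x, b−8=t, d−9=u, b−10=r, p−11=e.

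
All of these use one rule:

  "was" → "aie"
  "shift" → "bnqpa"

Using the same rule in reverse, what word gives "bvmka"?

The output letters match the input read backwards, each shifted +8: was reversed is saw. Two steps: reverse the string, then apply a Caesar shift of +8.
Undoing it on bvmka: shift back: b−8=t, v−8=n, m−8=e, k−8=c, a−8=s → tnecs; then reverse → scent.

scent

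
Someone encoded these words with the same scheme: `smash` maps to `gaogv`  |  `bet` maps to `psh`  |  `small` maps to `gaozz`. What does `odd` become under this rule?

Every letter moves 14 places later in the alphabet, wrapping around z→a.
On odd: o+14=c, d+14=r, d+14=r.

crr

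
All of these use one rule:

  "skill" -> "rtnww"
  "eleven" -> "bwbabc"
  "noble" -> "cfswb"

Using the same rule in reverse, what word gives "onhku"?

right

s(18)→r(17) and k(10)→t(19) fit y≡3x+15 (mod 26); the inverse of 3 mod 26 is 9. Each letter's alphabet position (a=0..z=25) is mapped through 3·x+15 mod 26 — an affine cipher.
Undoing it on onhku: o(14)→9·(14−15)≡17=r; n(13)→9·(13−15)≡8=i; h(7)→9·(7−15)≡6=g; k(10)→9·(10−15)≡7=h; u(20)→9·(20−15)≡19=t (all mod 26).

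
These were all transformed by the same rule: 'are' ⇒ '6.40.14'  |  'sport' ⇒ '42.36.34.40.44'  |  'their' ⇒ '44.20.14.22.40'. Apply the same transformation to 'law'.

28.6.50

Each letter becomes 2×(its alphabet position, a=1..z=26) + 4.
For law: l=12→28, a=1→6, w=23→50.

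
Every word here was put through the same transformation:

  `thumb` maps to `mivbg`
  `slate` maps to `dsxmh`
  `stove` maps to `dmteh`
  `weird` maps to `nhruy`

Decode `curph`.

price

Treating letters as 0–25, the rule is x ↦ 9x + 23 (mod 26).
Reversing it on curph: c(2)→3·(2−23)≡15=p; u(20)→3·(20−23)≡17=r; r(17)→3·(17−23)≡8=i; p(15)→3·(15−23)≡2=c; h(7)→3·(7−23)≡4=e (all mod 26).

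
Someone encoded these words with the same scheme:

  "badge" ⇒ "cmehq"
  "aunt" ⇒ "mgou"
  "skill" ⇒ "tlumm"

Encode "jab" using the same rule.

kmc

Two shifts are in play — +12 for a/e/i/o/u, +1 for every other letter.
For jab: j(cons)+1=k, a(vowel)+12=m, b(cons)+1=c.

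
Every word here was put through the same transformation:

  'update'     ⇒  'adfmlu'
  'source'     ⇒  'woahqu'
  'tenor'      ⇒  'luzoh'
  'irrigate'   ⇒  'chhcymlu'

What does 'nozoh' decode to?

honor

u(20)→a(0) and p(15)→d(3) fit y≡15x+12 (mod 26); the inverse of 15 mod 26 is 7. This is an affine cipher: with a=0,…,z=25, each position x becomes (15x+12) mod 26.
Undoing it on nozoh: n(13)→7·(13−12)≡7=h; o(14)→7·(14−12)≡14=o; z(25)→7·(25−12)≡13=n; o(14)→7·(14−12)≡14=o; h(7)→7·(7−12)≡17=r (all mod 26).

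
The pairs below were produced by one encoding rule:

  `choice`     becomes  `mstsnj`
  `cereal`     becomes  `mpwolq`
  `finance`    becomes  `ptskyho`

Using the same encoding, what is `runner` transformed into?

Shifts by position in choice: pos 0: c→m (+10), pos 1: h→s (+11), pos 2: o→t (+5), pos 3: i→s (+10), pos 4: c→n (+11), pos 5: e→j (+5) — repeating every 3. It's a Vigenère-style cipher with numeric key [10,11,5]: position i shifts by key[i mod 3].
On runner: r+10=b, u+11=f, n+5=s, n+10=x, e+11=p, r+5=w.

bfsxpw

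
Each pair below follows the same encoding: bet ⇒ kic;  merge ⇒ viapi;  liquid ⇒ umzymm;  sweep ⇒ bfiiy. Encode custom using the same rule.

lybcsv

The shift depends on letter class: consonant b→k is +9, but vowel e→i is +4. Vowels shift forward by 4 and consonants shift forward by 9.
Applying it to custom: c(cons)+9=l, u(vowel)+4=y, s(cons)+9=b, t(cons)+9=c, o(vowel)+4=s, m(cons)+9=v.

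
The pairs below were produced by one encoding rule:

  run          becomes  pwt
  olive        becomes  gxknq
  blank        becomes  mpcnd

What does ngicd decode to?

Read the word backwards and shift each letter +2.
Decoding ngicd: shift back: n−2=l, g−2=e, i−2=g, c−2=a, d−2=b → legab; then reverse → bagel.

bagel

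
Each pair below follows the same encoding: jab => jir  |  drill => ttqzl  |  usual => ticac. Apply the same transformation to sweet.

The word is reversed, then every letter is shifted forward by 8.
For sweet: reverse → teews; then shift: t+8=b, e+8=m, e+8=m, w+8=e, s+8=a.

bmmea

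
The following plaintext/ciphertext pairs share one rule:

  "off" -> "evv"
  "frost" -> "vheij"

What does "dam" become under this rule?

tqc

It's a constant shift of +16 (ROT16).
Applying it to dam: d+16=t, a+16=q, m+16=c.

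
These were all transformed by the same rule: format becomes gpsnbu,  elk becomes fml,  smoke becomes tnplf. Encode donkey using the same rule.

epolfz

Compare letters: f→g is +1, o→p is +1, r→s is +1 — a constant shift. Every letter moves 1 place later in the alphabet, wrapping around z→a.
On donkey: d+1=e, o+1=p, n+1=o, k+1=l, e+1=f, y+1=z.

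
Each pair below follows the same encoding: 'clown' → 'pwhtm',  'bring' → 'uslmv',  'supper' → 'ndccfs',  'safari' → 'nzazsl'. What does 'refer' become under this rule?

sfafs

c(2)→p(15) and l(11)→w(22) fit y≡21x+25 (mod 26); the inverse of 21 mod 26 is 5. Each letter's alphabet position (a=0..z=25) is mapped through 21·x+25 mod 26 — an affine cipher.
For refer: r(17)→21·17+25≡18=s; e(4)→21·4+25≡5=f; f(5)→21·5+25≡0=a; e(4)→21·4+25≡5=f; r(17)→21·17+25≡18=s (all mod 26).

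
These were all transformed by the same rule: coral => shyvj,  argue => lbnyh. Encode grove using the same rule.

lcvyn

Read the word backwards and shift each letter +7.
Applying it to grove: reverse → evorg; then shift: e+7=l, v+7=c, o+7=v, r+7=y, g+7=n.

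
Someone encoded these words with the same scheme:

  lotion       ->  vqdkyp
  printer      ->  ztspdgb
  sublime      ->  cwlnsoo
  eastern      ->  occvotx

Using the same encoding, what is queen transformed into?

Shifts by position in lotion: pos 0: l→v (+10), pos 1: o→q (+2), pos 2: t→d (+10), pos 3: i→k (+2) — repeating every 2. It's a Vigenère-style cipher with numeric key [10,2]: position i shifts by key[i mod 2].
On queen: q+10=a, u+2=w, e+10=o, e+2=g, n+10=x.

awogx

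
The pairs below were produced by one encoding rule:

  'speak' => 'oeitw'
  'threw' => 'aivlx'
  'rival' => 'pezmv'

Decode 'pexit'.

The output letters match the input read backwards, each shifted +4: speak reversed is kaeps. Read the word backwards and shift each letter +4.
Decoding pexit: shift back: p−4=l, e−4=a, x−4=t, i−4=e, t−4=p → latep; then reverse → petal.

petal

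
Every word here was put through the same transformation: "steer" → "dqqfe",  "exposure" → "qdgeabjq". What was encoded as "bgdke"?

syrup

Read the word backwards and shift each letter +12.
Reversing it on bgdke: shift back: b−12=p, g−12=u, d−12=r, k−12=y, e−12=s → purys; then reverse → syrup.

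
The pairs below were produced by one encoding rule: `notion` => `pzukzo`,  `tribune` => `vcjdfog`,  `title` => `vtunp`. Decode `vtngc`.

timer

Shifts by position in notion: pos 0: n→p (+2), pos 1: o→z (+11), pos 2: t→u (+1), pos 3: i→k (+2), pos 4: o→z (+11), pos 5: n→o (+1) — repeating every 3. The shifts repeat in a cycle of length 3: positions 0,1,… shift by +2, +11, +1, then the pattern repeats.
Decoding vtngc: v−2=t, t−11=i, n−1=m, g−2=e, c−11=r.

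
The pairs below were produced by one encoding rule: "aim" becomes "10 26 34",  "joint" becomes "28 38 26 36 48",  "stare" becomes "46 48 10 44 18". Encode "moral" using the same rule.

a(#1)→10 and i(#9)→26: differences scale by 2, so n = 2·pos + 8. Each letter becomes 2×(its alphabet position, a=1..z=26) + 8.
Applying it to moral: m=13→34, o=15→38, r=18→44, a=1→10, l=12→32.

34 38 44 10 32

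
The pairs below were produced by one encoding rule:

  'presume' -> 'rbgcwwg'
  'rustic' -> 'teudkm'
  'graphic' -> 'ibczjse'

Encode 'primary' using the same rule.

rbkwcba

Shifts by position in presume: pos 0: p→r (+2), pos 1: r→b (+10), pos 2: e→g (+2), pos 3: s→c (+10) — repeating every 2. It's a Vigenère-style cipher with numeric key [2,10]: position i shifts by key[i mod 2].
For primary: p+2=r, r+10=b, i+2=k, m+10=w, a+2=c, r+10=b, y+2=a.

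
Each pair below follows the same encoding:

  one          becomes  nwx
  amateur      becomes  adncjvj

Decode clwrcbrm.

distinct

Two steps: reverse the string, then apply a Caesar shift of +9.
Reversing it on clwrcbrm: shift back: c−9=t, l−9=c, w−9=n, r−9=i, c−9=t, b−9=s, r−9=i, m−9=d → tcnitsid; then reverse → distinct.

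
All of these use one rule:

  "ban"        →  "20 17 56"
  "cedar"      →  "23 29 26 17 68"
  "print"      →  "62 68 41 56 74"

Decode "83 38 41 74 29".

white

b(#2)→20 and a(#1)→17: differences scale by 3, so n = 3·pos + 14. Each letter becomes 3×(its alphabet position, a=1..z=26) + 14.
Decoding 83 38 41 74 29: 83→(83−14)÷3=23=w, 38→(38−14)÷3=8=h, 41→(41−14)÷3=9=i, 74→(74−14)÷3=20=t, 29→(29−14)÷3=5=e.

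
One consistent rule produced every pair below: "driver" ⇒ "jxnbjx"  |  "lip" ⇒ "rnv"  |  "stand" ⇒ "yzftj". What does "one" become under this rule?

ttj

Vowels shift forward by 5 and consonants shift forward by 6.
On one: o(vowel)+5=t, n(cons)+6=t, e(vowel)+5=j.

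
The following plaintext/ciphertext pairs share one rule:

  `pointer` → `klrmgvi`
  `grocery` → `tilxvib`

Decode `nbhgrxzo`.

Each pair mirrors across the alphabet (p↔k, o↔l, i↔r): positions sum to 25. This is the alphabet-reversal cipher (Atbash): a becomes z, b becomes y, etc.
Undoing it on nbhgrxzo: n↔m, b↔y, h↔s, g↔t, r↔i, x↔c, z↔a, o↔l.

mystical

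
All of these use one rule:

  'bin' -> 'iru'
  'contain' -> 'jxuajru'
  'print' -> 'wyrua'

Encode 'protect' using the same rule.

The shift depends on letter class: consonant b→i is +7, but vowel i→r is +9. The rule splits by letter class: vowels +9, consonants +7.
For protect: p(cons)+7=w, r(cons)+7=y, o(vowel)+9=x, t(cons)+7=a, e(vowel)+9=n, c(cons)+7=j, t(cons)+7=a.

wyxanja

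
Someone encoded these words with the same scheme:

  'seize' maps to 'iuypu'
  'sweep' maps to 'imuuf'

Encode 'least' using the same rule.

buqij

Compare letters: s→i is +16, e→u is +16, i→y is +16 — a constant shift. Every letter moves 16 places later in the alphabet, wrapping around z→a.
Applying it to least: l+16=b, e+16=u, a+16=q, s+16=i, t+16=j.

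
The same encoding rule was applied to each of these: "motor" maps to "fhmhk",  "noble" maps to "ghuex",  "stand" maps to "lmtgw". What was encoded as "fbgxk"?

Compare letters: m→f is +19, o→h is +19, t→m is +19 — a constant shift. It's a constant shift of +19 (ROT19).
Decoding fbgxk: f−19=m, b−19=i, g−19=n, x−19=e, k−19=r.

miner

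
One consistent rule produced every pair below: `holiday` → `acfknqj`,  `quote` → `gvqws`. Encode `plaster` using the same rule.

Two steps: reverse the string, then apply a Caesar shift of +2.
For plaster: reverse → retsalp; then shift: r+2=t, e+2=g, t+2=v, s+2=u, a+2=c, l+2=n, p+2=r.

tgvucnr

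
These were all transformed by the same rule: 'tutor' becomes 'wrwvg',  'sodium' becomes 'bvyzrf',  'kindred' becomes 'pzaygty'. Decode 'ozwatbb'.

t(19)→w(22) and u(20)→r(17) fit y≡21x+13 (mod 26); the inverse of 21 mod 26 is 5. This is an affine cipher: with a=0,…,z=25, each position x becomes (21x+13) mod 26.
Decoding ozwatbb: o(14)→5·(14−13)≡5=f; z(25)→5·(25−13)≡8=i; w(22)→5·(22−13)≡19=t; a(0)→5·(0−13)≡13=n; t(19)→5·(19−13)≡4=e; b(1)→5·(1−13)≡18=s; b(1)→5·(1−13)≡18=s (all mod 26).

fitness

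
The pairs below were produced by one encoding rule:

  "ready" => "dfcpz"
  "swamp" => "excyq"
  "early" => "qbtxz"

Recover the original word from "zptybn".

A repeating key of period 3 is used — shifts +12, +1, +2 over and over.
Decoding zptybn: z−12=n, p−1=o, t−2=r, y−12=m, b−1=a, n−2=l.

normal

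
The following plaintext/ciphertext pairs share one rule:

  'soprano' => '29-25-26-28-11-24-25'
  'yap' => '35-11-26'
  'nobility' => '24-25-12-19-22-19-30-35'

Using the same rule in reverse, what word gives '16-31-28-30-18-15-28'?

s is letter #19 and maps to 29: an offset of 10. Letters become their 1-based position plus 10 (so a→11, b→12, …).
Reversing it on 16-31-28-30-18-15-28: 16→(16−10)÷1=6=f, 31→(31−10)÷1=21=u, 28→(28−10)÷1=18=r, 30→(30−10)÷1=20=t, 18→(18−10)÷1=8=h, 15→(15−10)÷1=5=e, 28→(28−10)÷1=18=r.

further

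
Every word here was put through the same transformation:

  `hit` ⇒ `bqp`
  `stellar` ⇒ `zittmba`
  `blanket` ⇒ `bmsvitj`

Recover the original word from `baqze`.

The output letters match the input read backwards, each shifted +8: hit reversed is tih. The word is reversed, then every letter is shifted forward by 8.
Undoing it on baqze: shift back: b−8=t, a−8=s, q−8=i, z−8=r, e−8=w → tsirw; then reverse → wrist.

wrist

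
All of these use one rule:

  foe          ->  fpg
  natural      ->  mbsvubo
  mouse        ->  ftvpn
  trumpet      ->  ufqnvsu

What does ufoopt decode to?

Two steps: reverse the string, then apply a Caesar shift of +1.
Decoding ufoopt: shift back: u−1=t, f−1=e, o−1=n, o−1=n, p−1=o, t−1=s → tennos; then reverse → sonnet.

sonnet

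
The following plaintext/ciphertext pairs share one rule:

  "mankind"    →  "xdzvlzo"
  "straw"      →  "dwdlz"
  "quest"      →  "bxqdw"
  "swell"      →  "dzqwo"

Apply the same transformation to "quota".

bxaed

Shifts by position in mankind: pos 0: m→x (+11), pos 1: a→d (+3), pos 2: n→z (+12), pos 3: k→v (+11), pos 4: i→l (+3), pos 5: n→z (+12) — repeating every 3. The shifts repeat in a cycle of length 3: positions 0,1,… shift by +11, +3, +12, then the pattern repeats.
On quota: q+11=b, u+3=x, o+12=a, t+11=e, a+3=d.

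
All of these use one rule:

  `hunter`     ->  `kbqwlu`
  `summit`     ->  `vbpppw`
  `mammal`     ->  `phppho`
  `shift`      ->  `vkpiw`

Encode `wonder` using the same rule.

The shift depends on letter class: consonant h→k is +3, but vowel u→b is +7. The rule splits by letter class: vowels +7, consonants +3.
Applying it to wonder: w(cons)+3=z, o(vowel)+7=v, n(cons)+3=q, d(cons)+3=g, e(vowel)+7=l, r(cons)+3=u.

zvqglu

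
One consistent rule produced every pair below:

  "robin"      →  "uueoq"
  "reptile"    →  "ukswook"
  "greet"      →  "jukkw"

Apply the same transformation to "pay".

sgb

The shift depends on letter class: consonant r→u is +3, but vowel o→u is +6. The rule splits by letter class: vowels +6, consonants +3.
Applying it to pay: p(cons)+3=s, a(vowel)+6=g, y(cons)+3=b.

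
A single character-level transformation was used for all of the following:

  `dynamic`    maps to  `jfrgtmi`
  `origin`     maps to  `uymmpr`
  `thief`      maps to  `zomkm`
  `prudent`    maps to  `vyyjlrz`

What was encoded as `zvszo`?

tooth

Shifts by position in dynamic: pos 0: d→j (+6), pos 1: y→f (+7), pos 2: n→r (+4), pos 3: a→g (+6), pos 4: m→t (+7), pos 5: i→m (+4) — repeating every 3. It's a Vigenère-style cipher with numeric key [6,7,4]: position i shifts by key[i mod 3].
Reversing it on zvszo: z−6=t, v−7=o, s−4=o, z−6=t, o−7=h.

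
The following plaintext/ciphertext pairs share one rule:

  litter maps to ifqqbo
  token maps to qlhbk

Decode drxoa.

guard

Compare letters: l→i is +23, i→f is +23, t→q is +23 — a constant shift. This is a Caesar cipher with shift 23.
Undoing it on drxoa: d−23=g, r−23=u, x−23=a, o−23=r, a−23=d.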